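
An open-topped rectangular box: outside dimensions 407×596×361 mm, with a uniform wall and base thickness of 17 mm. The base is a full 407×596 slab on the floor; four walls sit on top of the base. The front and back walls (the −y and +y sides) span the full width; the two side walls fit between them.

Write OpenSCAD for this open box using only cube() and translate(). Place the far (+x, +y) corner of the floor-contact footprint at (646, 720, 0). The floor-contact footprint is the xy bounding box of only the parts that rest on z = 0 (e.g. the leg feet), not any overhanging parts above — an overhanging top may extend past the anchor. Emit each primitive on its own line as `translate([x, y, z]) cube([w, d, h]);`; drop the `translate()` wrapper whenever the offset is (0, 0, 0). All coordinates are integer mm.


translate([239, 124, 0]) cube([407, 596, 17]);
translate([239, 124, 17]) cube([407, 17, 344]);
translate([239, 703, 17]) cube([407, 17, 344]);
translate([239, 141, 17]) cube([17, 562, 344]);
translate([629, 141, 17]) cube([17, 562, 344]);


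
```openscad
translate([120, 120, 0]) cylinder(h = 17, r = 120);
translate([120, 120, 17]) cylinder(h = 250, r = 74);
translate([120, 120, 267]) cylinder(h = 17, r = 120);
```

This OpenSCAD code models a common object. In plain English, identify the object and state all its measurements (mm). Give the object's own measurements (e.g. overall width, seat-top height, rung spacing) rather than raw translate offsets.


A spool: two coaxial disc flanges of radius 120 mm and thickness 17 mm, joined by a core cylinder of radius 74 mm and height 250 mm. The lower flange rests on z = 0 and the three cylinders share a vertical axis.


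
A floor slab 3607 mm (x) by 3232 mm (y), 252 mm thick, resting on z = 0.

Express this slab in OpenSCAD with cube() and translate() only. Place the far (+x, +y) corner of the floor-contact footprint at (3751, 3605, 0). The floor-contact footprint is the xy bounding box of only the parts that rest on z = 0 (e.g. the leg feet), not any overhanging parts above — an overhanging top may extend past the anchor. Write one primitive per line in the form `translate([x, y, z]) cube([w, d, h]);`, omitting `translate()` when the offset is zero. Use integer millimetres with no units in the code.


translate([144, 373, 0]) cube([3607, 3232, 252]);


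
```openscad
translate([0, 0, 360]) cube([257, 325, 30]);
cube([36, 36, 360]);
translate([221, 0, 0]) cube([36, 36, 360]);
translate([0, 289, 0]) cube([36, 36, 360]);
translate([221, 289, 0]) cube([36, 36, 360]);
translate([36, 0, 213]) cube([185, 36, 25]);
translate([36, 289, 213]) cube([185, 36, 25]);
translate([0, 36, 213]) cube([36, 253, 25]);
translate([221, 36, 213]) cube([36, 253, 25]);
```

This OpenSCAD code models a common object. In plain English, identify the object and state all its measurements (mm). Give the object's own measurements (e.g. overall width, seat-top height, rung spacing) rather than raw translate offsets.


A four-legged stool. The seat is a 257×325×30 mm slab whose top surface is at z = 390 mm; four square legs, each 36×36 mm in cross-section, run from the floor (z = 0) to the underside of the seat, each flush with a corner of the seat. Four stretchers, 36 mm wide and 25 mm tall, connect adjacent legs with their undersides at z = 213 mm, each running between the inner faces of the legs it joins and aligned with the legs' outer faces on the other axis.


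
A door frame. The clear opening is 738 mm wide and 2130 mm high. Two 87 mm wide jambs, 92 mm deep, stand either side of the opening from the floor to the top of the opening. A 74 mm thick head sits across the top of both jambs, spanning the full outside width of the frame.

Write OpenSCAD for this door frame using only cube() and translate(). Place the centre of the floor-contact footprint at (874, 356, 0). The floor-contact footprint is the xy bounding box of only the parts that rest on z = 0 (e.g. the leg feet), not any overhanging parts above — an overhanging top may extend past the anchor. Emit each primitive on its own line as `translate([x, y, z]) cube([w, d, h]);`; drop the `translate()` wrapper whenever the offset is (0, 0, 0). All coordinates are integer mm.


translate([418, 310, 0]) cube([87, 92, 2130]);
translate([1243, 310, 0]) cube([87, 92, 2130]);
translate([418, 310, 2130]) cube([912, 92, 74]);


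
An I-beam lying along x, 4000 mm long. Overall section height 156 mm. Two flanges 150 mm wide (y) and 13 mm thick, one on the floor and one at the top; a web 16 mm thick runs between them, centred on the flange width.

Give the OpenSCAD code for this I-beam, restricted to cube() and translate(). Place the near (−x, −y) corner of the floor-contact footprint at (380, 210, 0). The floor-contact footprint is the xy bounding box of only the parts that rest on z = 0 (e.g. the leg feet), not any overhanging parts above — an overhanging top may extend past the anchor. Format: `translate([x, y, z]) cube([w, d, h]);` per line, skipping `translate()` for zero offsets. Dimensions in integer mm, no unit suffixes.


translate([380, 210, 0]) cube([4000, 150, 13]);
translate([380, 277, 13]) cube([4000, 16, 130]);
translate([380, 210, 143]) cube([4000, 150, 13]);


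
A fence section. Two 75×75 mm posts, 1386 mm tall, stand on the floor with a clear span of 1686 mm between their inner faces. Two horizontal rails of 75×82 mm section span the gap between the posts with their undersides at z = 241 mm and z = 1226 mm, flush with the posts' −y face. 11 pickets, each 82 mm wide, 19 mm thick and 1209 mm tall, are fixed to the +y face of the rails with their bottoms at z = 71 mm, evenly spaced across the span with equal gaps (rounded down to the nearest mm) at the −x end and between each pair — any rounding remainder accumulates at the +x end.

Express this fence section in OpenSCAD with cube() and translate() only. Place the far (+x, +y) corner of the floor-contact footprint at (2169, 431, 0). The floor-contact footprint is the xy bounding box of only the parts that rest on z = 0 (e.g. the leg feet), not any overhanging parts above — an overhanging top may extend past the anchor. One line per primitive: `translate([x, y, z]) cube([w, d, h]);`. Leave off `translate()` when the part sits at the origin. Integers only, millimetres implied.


translate([333, 356, 0]) cube([75, 75, 1386]);
translate([2094, 356, 0]) cube([75, 75, 1386]);
translate([408, 356, 241]) cube([1686, 75, 82]);
translate([408, 356, 1226]) cube([1686, 75, 82]);
translate([473, 431, 71]) cube([82, 19, 1209]);
translate([620, 431, 71]) cube([82, 19, 1209]);
translate([767, 431, 71]) cube([82, 19, 1209]);
translate([914, 431, 71]) cube([82, 19, 1209]);
translate([1061, 431, 71]) cube([82, 19, 1209]);
translate([1208, 431, 71]) cube([82, 19, 1209]);
translate([1355, 431, 71]) cube([82, 19, 1209]);
translate([1502, 431, 71]) cube([82, 19, 1209]);
translate([1649, 431, 71]) cube([82, 19, 1209]);
translate([1796, 431, 71]) cube([82, 19, 1209]);
translate([1943, 431, 71]) cube([82, 19, 1209]);


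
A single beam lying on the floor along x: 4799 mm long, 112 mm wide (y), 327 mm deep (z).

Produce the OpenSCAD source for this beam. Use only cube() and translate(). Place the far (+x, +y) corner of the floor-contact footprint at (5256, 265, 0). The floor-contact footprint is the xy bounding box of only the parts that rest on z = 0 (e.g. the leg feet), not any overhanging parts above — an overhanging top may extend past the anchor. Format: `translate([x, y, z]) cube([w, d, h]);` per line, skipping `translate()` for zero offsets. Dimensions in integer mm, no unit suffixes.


translate([457, 153, 0]) cube([4799, 112, 327]);


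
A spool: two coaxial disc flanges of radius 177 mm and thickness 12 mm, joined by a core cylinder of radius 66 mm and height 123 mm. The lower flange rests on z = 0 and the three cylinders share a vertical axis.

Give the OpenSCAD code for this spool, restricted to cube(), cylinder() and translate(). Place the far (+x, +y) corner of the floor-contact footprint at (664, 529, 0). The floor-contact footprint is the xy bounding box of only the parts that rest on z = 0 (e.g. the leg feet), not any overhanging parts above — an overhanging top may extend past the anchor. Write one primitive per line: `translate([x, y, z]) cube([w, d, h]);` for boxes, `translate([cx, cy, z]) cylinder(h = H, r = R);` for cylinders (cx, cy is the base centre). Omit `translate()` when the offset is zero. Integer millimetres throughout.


translate([487, 352, 0]) cylinder(h = 12, r = 177);
translate([487, 352, 12]) cylinder(h = 123, r = 66);
translate([487, 352, 135]) cylinder(h = 12, r = 177);


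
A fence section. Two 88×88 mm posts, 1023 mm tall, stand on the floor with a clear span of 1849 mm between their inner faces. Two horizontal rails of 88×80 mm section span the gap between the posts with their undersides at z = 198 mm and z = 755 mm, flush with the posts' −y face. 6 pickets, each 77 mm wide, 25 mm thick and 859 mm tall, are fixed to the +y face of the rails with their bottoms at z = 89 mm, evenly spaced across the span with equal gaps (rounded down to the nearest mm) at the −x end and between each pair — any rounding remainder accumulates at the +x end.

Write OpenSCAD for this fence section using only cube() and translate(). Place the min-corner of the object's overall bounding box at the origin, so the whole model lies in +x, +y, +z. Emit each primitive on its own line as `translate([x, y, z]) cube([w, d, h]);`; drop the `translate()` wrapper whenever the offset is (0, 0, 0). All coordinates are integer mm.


cube([88, 88, 1023]);
translate([1937, 0, 0]) cube([88, 88, 1023]);
translate([88, 0, 198]) cube([1849, 88, 80]);
translate([88, 0, 755]) cube([1849, 88, 80]);
translate([286, 88, 89]) cube([77, 25, 859]);
translate([561, 88, 89]) cube([77, 25, 859]);
translate([836, 88, 89]) cube([77, 25, 859]);
translate([1111, 88, 89]) cube([77, 25, 859]);
translate([1386, 88, 89]) cube([77, 25, 859]);
translate([1661, 88, 89]) cube([77, 25, 859]);


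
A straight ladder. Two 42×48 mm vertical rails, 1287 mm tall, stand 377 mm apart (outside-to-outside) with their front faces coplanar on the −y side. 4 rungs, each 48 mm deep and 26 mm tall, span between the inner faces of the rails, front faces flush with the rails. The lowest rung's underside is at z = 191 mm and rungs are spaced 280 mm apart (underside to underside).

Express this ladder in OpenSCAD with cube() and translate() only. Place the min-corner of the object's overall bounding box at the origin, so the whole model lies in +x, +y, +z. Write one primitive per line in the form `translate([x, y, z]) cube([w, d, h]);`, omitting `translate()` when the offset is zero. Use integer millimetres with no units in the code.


cube([42, 48, 1287]);
translate([335, 0, 0]) cube([42, 48, 1287]);
translate([42, 0, 191]) cube([293, 48, 26]);
translate([42, 0, 471]) cube([293, 48, 26]);
translate([42, 0, 751]) cube([293, 48, 26]);
translate([42, 0, 1031]) cube([293, 48, 26]);


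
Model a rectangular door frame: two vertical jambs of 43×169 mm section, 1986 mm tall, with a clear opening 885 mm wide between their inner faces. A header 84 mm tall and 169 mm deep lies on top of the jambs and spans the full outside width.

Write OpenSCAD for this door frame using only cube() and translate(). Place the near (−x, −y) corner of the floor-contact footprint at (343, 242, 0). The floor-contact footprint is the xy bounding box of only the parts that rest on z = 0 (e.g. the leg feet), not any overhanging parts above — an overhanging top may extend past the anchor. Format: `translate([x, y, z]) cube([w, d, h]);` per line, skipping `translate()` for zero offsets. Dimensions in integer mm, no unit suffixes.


translate([343, 242, 0]) cube([43, 169, 1986]);
translate([1271, 242, 0]) cube([43, 169, 1986]);
translate([343, 242, 1986]) cube([971, 169, 84]);


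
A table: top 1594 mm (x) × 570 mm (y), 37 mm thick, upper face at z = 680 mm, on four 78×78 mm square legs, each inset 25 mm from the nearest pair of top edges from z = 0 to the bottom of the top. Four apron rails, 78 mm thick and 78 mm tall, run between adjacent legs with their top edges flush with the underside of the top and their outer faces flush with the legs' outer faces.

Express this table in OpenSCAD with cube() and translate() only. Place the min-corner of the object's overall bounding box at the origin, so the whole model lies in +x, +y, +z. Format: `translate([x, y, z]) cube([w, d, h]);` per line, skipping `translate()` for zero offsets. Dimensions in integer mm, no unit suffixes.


// leg_h = 680 - 37 = 643
// apron z = 643 - 78 = 565
translate([0, 0, 643]) cube([1594, 570, 37]);
translate([25, 25, 0]) cube([78, 78, 643]);
translate([1491, 25, 0]) cube([78, 78, 643]);
translate([25, 467, 0]) cube([78, 78, 643]);
translate([1491, 467, 0]) cube([78, 78, 643]);
translate([103, 25, 565]) cube([1388, 78, 78]);
translate([103, 467, 565]) cube([1388, 78, 78]);
translate([25, 103, 565]) cube([78, 364, 78]);
translate([1491, 103, 565]) cube([78, 364, 78]);


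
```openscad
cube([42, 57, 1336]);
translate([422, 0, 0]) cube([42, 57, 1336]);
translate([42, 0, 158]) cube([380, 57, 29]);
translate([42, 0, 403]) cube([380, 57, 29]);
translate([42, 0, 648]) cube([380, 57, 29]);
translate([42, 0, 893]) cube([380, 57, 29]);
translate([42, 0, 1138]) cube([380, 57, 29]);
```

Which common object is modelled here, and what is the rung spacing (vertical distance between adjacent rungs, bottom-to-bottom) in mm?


A ladder. The rung spacing is 245 mm.

Two tall 42×57 posts with 5 short bars between them — a ladder. Adjacent rungs sit at z = 158 and z = 403, so the spacing is 403 − 158 = 245 mm.


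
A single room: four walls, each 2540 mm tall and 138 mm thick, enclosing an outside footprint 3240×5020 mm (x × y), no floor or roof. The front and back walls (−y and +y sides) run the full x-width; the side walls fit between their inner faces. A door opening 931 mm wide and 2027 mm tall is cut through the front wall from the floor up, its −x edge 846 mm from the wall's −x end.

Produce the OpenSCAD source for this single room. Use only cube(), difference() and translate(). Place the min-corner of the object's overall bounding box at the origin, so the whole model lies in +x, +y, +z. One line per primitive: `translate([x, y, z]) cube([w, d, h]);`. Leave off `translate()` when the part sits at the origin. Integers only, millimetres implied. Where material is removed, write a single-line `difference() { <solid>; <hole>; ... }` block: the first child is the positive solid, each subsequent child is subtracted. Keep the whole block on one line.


difference() { cube([3240, 138, 2540]); translate([846, 0, 0]) cube([931, 138, 2027]); }
translate([0, 4882, 0]) cube([3240, 138, 2540]);
translate([0, 138, 0]) cube([138, 4744, 2540]);
translate([3102, 138, 0]) cube([138, 4744, 2540]);


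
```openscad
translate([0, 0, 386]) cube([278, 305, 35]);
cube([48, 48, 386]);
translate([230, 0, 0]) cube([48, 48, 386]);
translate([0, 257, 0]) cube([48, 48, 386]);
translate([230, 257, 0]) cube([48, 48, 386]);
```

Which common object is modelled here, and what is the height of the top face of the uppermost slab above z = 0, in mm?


A stool. The seat height is 421 mm.

A 278×305×35 slab at z = 386 on four corner posts — a stool. The seat top is 386 + 35 = 421 mm.


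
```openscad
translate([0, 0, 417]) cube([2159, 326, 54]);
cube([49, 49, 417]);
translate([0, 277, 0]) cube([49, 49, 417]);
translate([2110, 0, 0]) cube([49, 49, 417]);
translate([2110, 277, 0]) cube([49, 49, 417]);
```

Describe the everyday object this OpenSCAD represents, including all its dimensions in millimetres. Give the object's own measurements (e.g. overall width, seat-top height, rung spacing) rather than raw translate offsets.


A bench: a 2159×326 mm seat slab, 54 mm thick, top at z = 471 mm, on four 49×49 mm square legs flush with the seat corners and standing on z = 0.


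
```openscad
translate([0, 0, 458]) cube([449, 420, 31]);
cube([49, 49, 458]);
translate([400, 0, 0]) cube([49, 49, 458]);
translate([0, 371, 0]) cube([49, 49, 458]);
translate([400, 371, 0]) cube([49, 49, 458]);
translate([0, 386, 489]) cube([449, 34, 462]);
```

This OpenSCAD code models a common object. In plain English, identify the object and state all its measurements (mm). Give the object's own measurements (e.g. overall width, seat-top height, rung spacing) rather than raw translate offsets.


A chair. The seat is a 449×420×31 mm slab with its top at z = 489 mm, on four 49×49 mm corner legs (flush with the seat edges, standing on z = 0). A flat backrest 34 mm thick, 462 mm tall, spans the full seat width and rises from the seat top along its +y edge, rear face flush with the rear of the seat.


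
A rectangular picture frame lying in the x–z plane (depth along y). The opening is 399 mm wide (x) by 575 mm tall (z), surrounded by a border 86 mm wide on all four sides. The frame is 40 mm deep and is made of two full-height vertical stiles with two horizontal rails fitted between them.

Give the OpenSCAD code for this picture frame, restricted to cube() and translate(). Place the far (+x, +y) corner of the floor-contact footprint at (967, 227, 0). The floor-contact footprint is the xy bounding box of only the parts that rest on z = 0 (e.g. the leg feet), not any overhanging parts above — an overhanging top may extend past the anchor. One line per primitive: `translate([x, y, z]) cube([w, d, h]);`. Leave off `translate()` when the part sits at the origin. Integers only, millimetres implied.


translate([396, 187, 0]) cube([86, 40, 747]);
translate([881, 187, 0]) cube([86, 40, 747]);
translate([482, 187, 0]) cube([399, 40, 86]);
translate([482, 187, 661]) cube([399, 40, 86]);


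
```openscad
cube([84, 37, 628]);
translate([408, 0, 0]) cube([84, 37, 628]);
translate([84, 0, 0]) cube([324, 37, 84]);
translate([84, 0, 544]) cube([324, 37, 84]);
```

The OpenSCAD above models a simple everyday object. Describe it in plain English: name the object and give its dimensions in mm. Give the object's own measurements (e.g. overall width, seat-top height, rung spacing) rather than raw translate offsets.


A rectangular picture frame lying in the x–z plane (depth along y). The opening is 324 mm wide (x) by 460 mm tall (z), surrounded by a border 84 mm wide on all four sides. The frame is 37 mm deep and is made of two full-height vertical stiles with two horizontal rails fitted between them.


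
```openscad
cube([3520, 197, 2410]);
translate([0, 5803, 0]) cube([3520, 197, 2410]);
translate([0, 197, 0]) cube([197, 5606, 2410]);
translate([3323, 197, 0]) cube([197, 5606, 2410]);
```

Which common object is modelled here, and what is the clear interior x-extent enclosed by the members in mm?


A house (or room) frame. The interior width is 3126 mm.

Four 2410 mm walls enclosing a rectangle with no floor or roof — a room or house frame. Outside width is 3520 mm and wall thickness is 197 mm, so the interior width is 3520 − 2 × 197 = 3126 mm.


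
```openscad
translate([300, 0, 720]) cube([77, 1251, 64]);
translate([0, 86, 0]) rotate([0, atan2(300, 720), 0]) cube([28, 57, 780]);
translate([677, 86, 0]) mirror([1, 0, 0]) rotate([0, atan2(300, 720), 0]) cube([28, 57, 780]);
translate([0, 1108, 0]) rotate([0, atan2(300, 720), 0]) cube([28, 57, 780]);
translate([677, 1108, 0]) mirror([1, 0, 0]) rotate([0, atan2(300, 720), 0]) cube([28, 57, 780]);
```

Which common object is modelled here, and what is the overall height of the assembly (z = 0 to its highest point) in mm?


A sawhorse. The overall height is 784 mm.

A beam across two mirrored pairs of raked legs — a sawhorse. The beam's underside is at z = 720 (matching the legs' vertical rise in atan2(300, 720)) and the beam is 64 mm tall, so its top is at 720 + 64 = 784 mm. The raked legs top out at the beam's underside, so that is the highest point.


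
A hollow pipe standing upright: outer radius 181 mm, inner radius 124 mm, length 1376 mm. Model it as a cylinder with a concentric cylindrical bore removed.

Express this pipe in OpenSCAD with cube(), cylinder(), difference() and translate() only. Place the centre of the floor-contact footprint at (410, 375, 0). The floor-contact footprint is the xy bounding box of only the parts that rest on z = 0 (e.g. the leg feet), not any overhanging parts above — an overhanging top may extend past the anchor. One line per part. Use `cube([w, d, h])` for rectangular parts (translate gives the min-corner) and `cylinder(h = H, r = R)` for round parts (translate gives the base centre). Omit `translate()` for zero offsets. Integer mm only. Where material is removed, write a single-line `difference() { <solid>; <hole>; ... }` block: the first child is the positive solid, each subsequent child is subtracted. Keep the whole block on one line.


difference() { translate([410, 375, 0]) cylinder(h = 1376, r = 181); translate([410, 375, 0]) cylinder(h = 1376, r = 124); }


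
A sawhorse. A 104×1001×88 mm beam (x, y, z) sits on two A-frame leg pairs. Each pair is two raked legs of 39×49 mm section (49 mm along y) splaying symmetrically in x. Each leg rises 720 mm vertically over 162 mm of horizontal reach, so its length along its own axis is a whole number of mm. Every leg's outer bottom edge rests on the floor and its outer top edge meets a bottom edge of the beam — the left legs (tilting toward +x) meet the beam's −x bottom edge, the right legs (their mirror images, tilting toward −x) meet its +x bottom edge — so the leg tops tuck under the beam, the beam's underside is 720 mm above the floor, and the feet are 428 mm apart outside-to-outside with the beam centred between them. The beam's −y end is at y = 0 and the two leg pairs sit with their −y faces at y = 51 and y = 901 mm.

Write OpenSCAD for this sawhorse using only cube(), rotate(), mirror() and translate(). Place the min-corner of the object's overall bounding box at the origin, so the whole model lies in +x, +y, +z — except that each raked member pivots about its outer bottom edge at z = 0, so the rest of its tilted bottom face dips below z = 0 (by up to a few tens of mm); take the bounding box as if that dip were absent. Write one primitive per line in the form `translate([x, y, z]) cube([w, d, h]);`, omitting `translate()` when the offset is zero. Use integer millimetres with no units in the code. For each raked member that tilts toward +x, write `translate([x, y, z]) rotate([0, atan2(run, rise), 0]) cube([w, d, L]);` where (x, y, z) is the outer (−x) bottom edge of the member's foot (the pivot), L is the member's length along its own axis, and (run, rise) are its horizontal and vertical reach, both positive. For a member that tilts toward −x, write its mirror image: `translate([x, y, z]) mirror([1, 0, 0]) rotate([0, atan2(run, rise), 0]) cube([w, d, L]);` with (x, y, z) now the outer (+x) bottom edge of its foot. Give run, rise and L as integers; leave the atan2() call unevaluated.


// leg length = √(162² + 720²) = 738
// right-leg outer foot x = 2·162 + 104 = 428
// beam min-corner = (162, 0, 720)
translate([162, 0, 720]) cube([104, 1001, 88]);
translate([0, 51, 0]) rotate([0, atan2(162, 720), 0]) cube([39, 49, 738]);
translate([428, 51, 0]) mirror([1, 0, 0]) rotate([0, atan2(162, 720), 0]) cube([39, 49, 738]);
translate([0, 901, 0]) rotate([0, atan2(162, 720), 0]) cube([39, 49, 738]);
translate([428, 901, 0]) mirror([1, 0, 0]) rotate([0, atan2(162, 720), 0]) cube([39, 49, 738]);


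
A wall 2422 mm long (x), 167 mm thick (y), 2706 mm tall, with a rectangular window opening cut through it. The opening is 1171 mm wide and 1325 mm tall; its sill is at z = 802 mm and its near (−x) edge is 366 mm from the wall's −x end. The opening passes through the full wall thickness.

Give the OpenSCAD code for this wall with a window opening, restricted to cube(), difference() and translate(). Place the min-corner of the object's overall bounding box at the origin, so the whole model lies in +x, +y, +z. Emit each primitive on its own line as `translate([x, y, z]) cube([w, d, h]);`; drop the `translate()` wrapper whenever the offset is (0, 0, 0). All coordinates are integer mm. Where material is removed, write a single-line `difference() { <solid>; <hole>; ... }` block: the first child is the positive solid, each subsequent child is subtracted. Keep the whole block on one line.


difference() { cube([2422, 167, 2706]); translate([366, 0, 802]) cube([1171, 167, 1325]); }


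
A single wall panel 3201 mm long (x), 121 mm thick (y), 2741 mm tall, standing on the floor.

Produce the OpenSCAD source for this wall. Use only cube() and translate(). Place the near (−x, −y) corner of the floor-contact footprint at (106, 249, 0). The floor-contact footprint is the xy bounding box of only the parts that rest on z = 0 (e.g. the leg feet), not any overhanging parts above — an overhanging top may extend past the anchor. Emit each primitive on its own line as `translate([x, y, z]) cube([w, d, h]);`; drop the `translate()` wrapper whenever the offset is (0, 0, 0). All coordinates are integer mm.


translate([106, 249, 0]) cube([3201, 121, 2741]);


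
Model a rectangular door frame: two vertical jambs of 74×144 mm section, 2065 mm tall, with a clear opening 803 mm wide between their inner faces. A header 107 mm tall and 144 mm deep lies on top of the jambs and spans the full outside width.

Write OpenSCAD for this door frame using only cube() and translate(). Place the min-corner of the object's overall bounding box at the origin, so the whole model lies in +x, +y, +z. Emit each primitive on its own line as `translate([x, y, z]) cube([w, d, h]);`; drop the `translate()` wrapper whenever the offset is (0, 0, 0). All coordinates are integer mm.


cube([74, 144, 2065]);
translate([877, 0, 0]) cube([74, 144, 2065]);
translate([0, 0, 2065]) cube([951, 144, 107]);


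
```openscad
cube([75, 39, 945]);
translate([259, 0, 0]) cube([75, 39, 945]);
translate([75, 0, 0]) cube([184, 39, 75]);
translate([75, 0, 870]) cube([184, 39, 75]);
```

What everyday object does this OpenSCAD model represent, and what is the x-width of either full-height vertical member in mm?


A picture frame. The border width is 75 mm.

Four thin pieces enclosing a rectangular opening — a picture frame. The two full-height stiles are 945 mm tall; the top rail sits at z = 870 and is 75 mm tall, so the border above the opening is 945 − 870 = 75 mm, matching the stile x-width.


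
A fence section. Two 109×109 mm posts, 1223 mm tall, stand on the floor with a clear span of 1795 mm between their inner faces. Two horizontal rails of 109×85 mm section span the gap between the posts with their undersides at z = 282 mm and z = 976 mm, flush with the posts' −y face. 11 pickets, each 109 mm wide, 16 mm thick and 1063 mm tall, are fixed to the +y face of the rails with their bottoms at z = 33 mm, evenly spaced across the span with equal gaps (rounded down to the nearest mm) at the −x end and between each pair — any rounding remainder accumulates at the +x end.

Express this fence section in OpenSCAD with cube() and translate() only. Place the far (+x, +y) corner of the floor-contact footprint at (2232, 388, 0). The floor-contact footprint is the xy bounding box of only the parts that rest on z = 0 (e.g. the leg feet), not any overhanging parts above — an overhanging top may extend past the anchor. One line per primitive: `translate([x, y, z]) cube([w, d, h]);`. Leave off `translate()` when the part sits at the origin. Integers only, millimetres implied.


translate([219, 279, 0]) cube([109, 109, 1223]);
translate([2123, 279, 0]) cube([109, 109, 1223]);
translate([328, 279, 282]) cube([1795, 109, 85]);
translate([328, 279, 976]) cube([1795, 109, 85]);
translate([377, 388, 33]) cube([109, 16, 1063]);
translate([535, 388, 33]) cube([109, 16, 1063]);
translate([693, 388, 33]) cube([109, 16, 1063]);
translate([851, 388, 33]) cube([109, 16, 1063]);
translate([1009, 388, 33]) cube([109, 16, 1063]);
translate([1167, 388, 33]) cube([109, 16, 1063]);
translate([1325, 388, 33]) cube([109, 16, 1063]);
translate([1483, 388, 33]) cube([109, 16, 1063]);
translate([1641, 388, 33]) cube([109, 16, 1063]);
translate([1799, 388, 33]) cube([109, 16, 1063]);
translate([1957, 388, 33]) cube([109, 16, 1063]);


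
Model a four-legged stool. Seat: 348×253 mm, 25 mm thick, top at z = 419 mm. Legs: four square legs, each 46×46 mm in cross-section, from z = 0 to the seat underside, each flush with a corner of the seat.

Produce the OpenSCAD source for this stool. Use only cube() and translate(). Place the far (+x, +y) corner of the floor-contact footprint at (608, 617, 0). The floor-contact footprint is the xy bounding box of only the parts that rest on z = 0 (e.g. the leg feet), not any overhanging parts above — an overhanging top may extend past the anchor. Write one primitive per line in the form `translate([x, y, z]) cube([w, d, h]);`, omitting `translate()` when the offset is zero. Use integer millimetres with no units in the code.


translate([260, 364, 394]) cube([348, 253, 25]);
translate([260, 364, 0]) cube([46, 46, 394]);
translate([562, 364, 0]) cube([46, 46, 394]);
translate([260, 571, 0]) cube([46, 46, 394]);
translate([562, 571, 0]) cube([46, 46, 394]);


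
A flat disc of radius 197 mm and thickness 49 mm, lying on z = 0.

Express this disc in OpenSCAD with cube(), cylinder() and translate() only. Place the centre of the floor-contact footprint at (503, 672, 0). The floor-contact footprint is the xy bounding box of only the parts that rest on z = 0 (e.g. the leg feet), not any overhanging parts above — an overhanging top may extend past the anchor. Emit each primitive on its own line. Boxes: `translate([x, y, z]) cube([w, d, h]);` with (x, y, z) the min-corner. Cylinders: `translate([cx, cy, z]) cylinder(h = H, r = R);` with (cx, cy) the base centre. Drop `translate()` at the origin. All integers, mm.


translate([503, 672, 0]) cylinder(h = 49, r = 197);


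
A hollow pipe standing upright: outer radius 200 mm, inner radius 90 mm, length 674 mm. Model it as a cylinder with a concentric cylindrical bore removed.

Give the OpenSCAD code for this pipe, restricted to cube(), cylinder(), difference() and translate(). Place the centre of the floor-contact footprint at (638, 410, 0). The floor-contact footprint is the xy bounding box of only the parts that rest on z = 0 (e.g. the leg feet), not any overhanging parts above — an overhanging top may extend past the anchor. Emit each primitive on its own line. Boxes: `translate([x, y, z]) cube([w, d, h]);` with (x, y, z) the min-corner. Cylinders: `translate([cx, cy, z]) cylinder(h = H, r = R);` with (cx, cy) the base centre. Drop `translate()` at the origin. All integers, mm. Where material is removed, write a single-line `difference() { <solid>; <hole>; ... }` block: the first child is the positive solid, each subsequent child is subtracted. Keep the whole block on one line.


difference() { translate([638, 410, 0]) cylinder(h = 674, r = 200); translate([638, 410, 0]) cylinder(h = 674, r = 90); }


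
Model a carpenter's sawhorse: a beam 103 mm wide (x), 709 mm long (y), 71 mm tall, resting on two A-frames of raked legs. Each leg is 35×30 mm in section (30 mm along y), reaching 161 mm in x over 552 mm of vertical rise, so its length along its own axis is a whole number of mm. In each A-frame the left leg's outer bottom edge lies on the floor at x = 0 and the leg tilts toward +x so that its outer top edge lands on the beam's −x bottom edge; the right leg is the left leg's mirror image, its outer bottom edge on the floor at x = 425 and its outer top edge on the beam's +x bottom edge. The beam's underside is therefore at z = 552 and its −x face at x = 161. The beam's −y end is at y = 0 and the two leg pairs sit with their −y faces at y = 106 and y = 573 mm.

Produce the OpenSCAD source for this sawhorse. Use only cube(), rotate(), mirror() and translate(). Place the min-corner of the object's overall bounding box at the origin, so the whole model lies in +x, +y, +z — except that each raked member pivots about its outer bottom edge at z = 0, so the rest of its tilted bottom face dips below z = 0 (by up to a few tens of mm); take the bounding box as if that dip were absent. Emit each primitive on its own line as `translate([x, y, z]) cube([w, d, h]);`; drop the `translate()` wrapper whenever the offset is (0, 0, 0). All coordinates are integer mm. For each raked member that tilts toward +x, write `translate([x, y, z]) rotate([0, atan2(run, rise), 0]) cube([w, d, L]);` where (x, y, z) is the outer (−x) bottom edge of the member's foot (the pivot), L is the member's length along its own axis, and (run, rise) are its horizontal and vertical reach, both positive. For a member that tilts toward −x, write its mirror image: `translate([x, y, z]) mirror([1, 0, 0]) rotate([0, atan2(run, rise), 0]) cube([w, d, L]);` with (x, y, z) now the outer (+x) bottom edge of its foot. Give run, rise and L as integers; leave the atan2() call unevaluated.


translate([161, 0, 552]) cube([103, 709, 71]);
translate([0, 106, 0]) rotate([0, atan2(161, 552), 0]) cube([35, 30, 575]);
translate([425, 106, 0]) mirror([1, 0, 0]) rotate([0, atan2(161, 552), 0]) cube([35, 30, 575]);
translate([0, 573, 0]) rotate([0, atan2(161, 552), 0]) cube([35, 30, 575]);
translate([425, 573, 0]) mirror([1, 0, 0]) rotate([0, atan2(161, 552), 0]) cube([35, 30, 575]);


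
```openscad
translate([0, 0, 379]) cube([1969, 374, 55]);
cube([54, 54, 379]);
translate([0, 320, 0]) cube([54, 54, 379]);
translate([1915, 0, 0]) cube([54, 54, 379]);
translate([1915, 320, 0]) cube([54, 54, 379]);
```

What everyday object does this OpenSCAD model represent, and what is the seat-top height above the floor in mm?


A bench. The seat-top height is 434 mm.

A long slab on four corner posts — a bench. The slab sits at z = 379 with thickness 55, so the top is 379 + 55 = 434 mm.


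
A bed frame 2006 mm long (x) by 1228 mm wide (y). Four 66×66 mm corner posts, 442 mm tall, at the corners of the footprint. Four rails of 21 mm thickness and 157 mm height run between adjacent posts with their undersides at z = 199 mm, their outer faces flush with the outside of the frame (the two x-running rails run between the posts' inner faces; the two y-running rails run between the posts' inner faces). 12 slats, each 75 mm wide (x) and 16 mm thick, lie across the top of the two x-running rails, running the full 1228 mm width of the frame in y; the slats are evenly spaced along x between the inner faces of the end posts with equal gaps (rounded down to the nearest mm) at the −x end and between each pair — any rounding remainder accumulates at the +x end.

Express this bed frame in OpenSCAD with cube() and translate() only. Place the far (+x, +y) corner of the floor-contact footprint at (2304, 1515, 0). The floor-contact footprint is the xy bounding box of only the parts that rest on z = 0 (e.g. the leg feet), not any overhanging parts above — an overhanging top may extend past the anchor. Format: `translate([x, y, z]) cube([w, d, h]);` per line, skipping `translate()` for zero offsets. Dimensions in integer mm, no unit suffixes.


translate([298, 287, 0]) cube([66, 66, 442]);
translate([298, 1449, 0]) cube([66, 66, 442]);
translate([2238, 287, 0]) cube([66, 66, 442]);
translate([2238, 1449, 0]) cube([66, 66, 442]);
translate([364, 287, 199]) cube([1874, 21, 157]);
translate([364, 1494, 199]) cube([1874, 21, 157]);
translate([298, 353, 199]) cube([21, 1096, 157]);
translate([2283, 353, 199]) cube([21, 1096, 157]);
translate([438, 287, 356]) cube([75, 1228, 16]);
translate([587, 287, 356]) cube([75, 1228, 16]);
translate([736, 287, 356]) cube([75, 1228, 16]);
translate([885, 287, 356]) cube([75, 1228, 16]);
translate([1034, 287, 356]) cube([75, 1228, 16]);
translate([1183, 287, 356]) cube([75, 1228, 16]);
translate([1332, 287, 356]) cube([75, 1228, 16]);
translate([1481, 287, 356]) cube([75, 1228, 16]);
translate([1630, 287, 356]) cube([75, 1228, 16]);
translate([1779, 287, 356]) cube([75, 1228, 16]);
translate([1928, 287, 356]) cube([75, 1228, 16]);
translate([2077, 287, 356]) cube([75, 1228, 16]);


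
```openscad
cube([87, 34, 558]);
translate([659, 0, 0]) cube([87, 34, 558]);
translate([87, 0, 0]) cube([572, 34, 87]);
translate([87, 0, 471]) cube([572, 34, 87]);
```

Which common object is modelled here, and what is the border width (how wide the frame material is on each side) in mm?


A picture frame. The border width is 87 mm.

Four thin pieces enclosing a rectangular opening — a picture frame. The two full-height stiles are 558 mm tall; the top rail sits at z = 471 and is 87 mm tall, so the border above the opening is 558 − 471 = 87 mm, matching the stile x-width.


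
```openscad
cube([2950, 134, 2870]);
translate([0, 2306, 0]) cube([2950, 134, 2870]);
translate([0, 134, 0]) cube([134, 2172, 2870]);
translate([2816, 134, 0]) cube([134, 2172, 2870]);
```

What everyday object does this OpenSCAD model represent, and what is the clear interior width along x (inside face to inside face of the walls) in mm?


A house (or room) frame. The interior width is 2682 mm.

Four 2870 mm walls enclosing a rectangle with no floor or roof — a room or house frame. Outside width is 2950 mm and wall thickness is 134 mm, so the interior width is 2950 − 2 × 134 = 2682 mm.


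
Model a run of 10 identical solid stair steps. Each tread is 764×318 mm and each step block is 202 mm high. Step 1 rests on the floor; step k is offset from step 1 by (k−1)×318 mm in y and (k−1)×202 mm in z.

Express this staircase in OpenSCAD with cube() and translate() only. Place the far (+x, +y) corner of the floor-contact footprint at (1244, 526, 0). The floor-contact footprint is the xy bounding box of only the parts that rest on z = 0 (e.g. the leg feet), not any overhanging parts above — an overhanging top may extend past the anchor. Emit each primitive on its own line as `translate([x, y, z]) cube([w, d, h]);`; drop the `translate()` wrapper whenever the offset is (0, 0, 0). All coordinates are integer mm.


translate([480, 208, 0]) cube([764, 318, 202]);
translate([480, 526, 202]) cube([764, 318, 202]);
translate([480, 844, 404]) cube([764, 318, 202]);
translate([480, 1162, 606]) cube([764, 318, 202]);
translate([480, 1480, 808]) cube([764, 318, 202]);
translate([480, 1798, 1010]) cube([764, 318, 202]);
translate([480, 2116, 1212]) cube([764, 318, 202]);
translate([480, 2434, 1414]) cube([764, 318, 202]);
translate([480, 2752, 1616]) cube([764, 318, 202]);
translate([480, 3070, 1818]) cube([764, 318, 202]);


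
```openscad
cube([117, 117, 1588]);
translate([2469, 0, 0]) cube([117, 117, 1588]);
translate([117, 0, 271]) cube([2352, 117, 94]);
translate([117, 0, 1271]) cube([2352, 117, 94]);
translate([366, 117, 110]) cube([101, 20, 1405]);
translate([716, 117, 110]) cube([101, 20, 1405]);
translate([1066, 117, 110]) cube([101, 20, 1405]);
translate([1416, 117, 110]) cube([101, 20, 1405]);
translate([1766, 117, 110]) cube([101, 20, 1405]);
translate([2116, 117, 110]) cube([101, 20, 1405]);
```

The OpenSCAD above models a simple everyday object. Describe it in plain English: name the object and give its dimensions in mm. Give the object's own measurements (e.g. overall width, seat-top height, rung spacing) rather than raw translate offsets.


A fence section. Two 117×117 mm posts, 1588 mm tall, stand on the floor with a clear span of 2352 mm between their inner faces. Two horizontal rails of 117×94 mm section span the gap between the posts with their undersides at z = 271 mm and z = 1271 mm, flush with the posts' −y face. 6 pickets, each 101 mm wide, 20 mm thick and 1405 mm tall, are fixed to the +y face of the rails with their bottoms at z = 110 mm, spaced across the span with a 249 mm gap after the −x post and between neighbouring pickets, with 252 mm left before the +x post.


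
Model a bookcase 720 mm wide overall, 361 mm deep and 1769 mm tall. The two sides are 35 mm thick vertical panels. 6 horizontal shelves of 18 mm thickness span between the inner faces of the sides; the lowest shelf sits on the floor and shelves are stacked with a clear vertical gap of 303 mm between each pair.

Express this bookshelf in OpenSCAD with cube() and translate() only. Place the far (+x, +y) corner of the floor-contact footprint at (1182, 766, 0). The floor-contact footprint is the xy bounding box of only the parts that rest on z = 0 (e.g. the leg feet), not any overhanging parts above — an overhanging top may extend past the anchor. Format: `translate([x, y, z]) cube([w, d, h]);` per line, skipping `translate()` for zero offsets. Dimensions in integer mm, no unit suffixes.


translate([462, 405, 0]) cube([35, 361, 1769]);
translate([1147, 405, 0]) cube([35, 361, 1769]);
translate([497, 405, 0]) cube([650, 361, 18]);
translate([497, 405, 321]) cube([650, 361, 18]);
translate([497, 405, 642]) cube([650, 361, 18]);
translate([497, 405, 963]) cube([650, 361, 18]);
translate([497, 405, 1284]) cube([650, 361, 18]);
translate([497, 405, 1605]) cube([650, 361, 18]);
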